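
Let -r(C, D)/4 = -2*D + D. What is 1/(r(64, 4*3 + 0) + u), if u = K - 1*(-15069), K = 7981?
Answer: 1/23098 ≈ 4.3294e-5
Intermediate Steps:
r(C, D) = 4*D (r(C, D) = -4*(-2*D + D) = -(-4)*D = 4*D)
u = 23050 (u = 7981 - 1*(-15069) = 7981 + 15069 = 23050)
1/(r(64, 4*3 + 0) + u) = 1/(4*(4*3 + 0) + 23050) = 1/(4*(12 + 0) + 23050) = 1/(4*12 + 23050) = 1/(48 + 23050) = 1/23098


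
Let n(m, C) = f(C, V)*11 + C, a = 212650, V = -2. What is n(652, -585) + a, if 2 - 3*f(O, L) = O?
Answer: 642652/3 ≈ 2.1422e+5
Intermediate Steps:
f(O, L) = ⅔ - O/3
n(m, C) = 22/3 - 8*C/3 (n(m, C) = (⅔ - C/3)*11 + C = (22/3 - 11*C/3) + C = 22/3 - 8*C/3)
n(652, -585) + a = (22/3 - 8/3*(-585)) + 212650 = (22/3 + 1560) + 212650 = 4702/3 + 212650 = 642652/3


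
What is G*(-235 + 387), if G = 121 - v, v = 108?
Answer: 1976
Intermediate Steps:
G = 13 (G = 121 - 1*108 = 121 - 108 = 13)
G*(-235 + 387) = 13*(-235 + 387) = 13*152 = 1976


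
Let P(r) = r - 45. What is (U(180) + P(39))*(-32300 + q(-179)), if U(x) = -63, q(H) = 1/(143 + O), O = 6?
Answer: 332076231/149 ≈ 2.2287e+6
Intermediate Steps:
P(r) = -45 + r
q(H) = 1/149 (q(H) = 1/(143 + 6) = 1/149)
(U(180) + P(39))*(-32300 + q(-179)) = (-63 + (-45 + 39))*(-32300 + 1/149) = (-63 - 6)*(-4812699/149) = -69*(-4812699/149) = 332076231/149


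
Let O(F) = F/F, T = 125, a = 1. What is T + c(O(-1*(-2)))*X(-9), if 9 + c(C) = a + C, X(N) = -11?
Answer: 202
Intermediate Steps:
O(F) = 1
c(C) = -8 + C (c(C) = -9 + (1 + C) = -8 + C)
T + c(O(-1*(-2)))*X(-9) = 125 + (-8 + 1)*(-11) = 125 - 7*(-11) = 125 + 77 = 202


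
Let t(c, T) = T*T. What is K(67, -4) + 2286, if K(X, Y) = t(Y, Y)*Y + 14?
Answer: 2236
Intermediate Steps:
t(c, T) = T²
K(X, Y) = 14 + Y³ (K(X, Y) = Y²*Y + 14 = Y³ + 14 = 14 + Y³)
K(67, -4) + 2286 = (14 + (-4)³) + 2286 = (14 - 64) + 2286 = -50 + 2286 = 2236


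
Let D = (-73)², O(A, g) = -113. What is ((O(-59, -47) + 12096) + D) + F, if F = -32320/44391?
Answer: 768464672/44391 ≈ 17311.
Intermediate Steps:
D = 5329
F = -32320/44391 (F = -32320*1/44391 = -32320/44391 ≈ -0.72808)
((O(-59, -47) + 12096) + D) + F = ((-113 + 12096) + 5329) - 32320/44391 = (11983 + 5329) - 32320/44391 = 17312 - 32320/44391 = 768464672/44391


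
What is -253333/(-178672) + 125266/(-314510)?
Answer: 28647117539/28097065360 ≈ 1.0196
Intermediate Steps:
-253333/(-178672) + 125266/(-314510) = -253333*(-1/178672) + 125266*(-1/314510) = 253333/178672 - 62633/157255 = 28647117539/28097065360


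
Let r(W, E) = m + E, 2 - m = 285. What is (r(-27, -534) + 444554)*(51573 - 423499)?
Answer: -165037327462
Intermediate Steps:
m = -283 (m = 2 - 1*285 = 2 - 285 = -283)
r(W, E) = -283 + E
(r(-27, -534) + 444554)*(51573 - 423499) = ((-283 - 534) + 444554)*(51573 - 423499) = (-817 + 444554)*(-371926) = 443737*(-371926) = -165037327462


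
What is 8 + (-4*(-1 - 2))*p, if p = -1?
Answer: -4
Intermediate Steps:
8 + (-4*(-1 - 2))*p = 8 - 4*(-1 - 2)*(-1) = 8 - 4*(-3)*(-1) = 8 + 12*(-1) = 8 - 12 = -4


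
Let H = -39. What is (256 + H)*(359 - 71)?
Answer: 62496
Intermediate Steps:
(256 + H)*(359 - 71) = (256 - 39)*(359 - 71) = 217*288 = 62496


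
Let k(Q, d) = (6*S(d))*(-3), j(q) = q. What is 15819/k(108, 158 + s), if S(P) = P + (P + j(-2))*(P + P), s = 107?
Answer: -5273/837930 ≈ -0.0062929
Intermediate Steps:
S(P) = P + 2*P*(-2 + P) (S(P) = P + (P - 2)*(P + P) = P + (-2 + P)*(2*P) = P + 2*P*(-2 + P))
k(Q, d) = -18*d*(-3 + 2*d) (k(Q, d) = (6*(d*(-3 + 2*d)))*(-3) = (6*d*(-3 + 2*d))*(-3) = -18*d*(-3 + 2*d))
15819/k(108, 158 + s) = 15819/((18*(158 + 107)*(3 - 2*(158 + 107)))) = 15819/((18*265*(3 - 2*265))) = 15819/((18*265*(3 - 530))) = 15819/((18*265*(-527))) = 15819/(-2513790) = 15819*(-1/2513790) = -5273/837930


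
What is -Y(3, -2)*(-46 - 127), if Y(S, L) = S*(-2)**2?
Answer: 2076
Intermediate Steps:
Y(S, L) = 4*S (Y(S, L) = S*4 = 4*S)
-Y(3, -2)*(-46 - 127) = -4*3*(-46 - 127) = -12*(-173) = -1*(-2076) = 2076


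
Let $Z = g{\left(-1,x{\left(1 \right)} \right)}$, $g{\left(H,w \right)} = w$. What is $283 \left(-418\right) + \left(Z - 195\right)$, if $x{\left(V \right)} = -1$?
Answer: $-118490$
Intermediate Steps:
$Z = -1$
$283 \left(-418\right) + \left(Z - 195\right) = 283 \left(-418\right) - 196 = -118294 - 196 = -118490$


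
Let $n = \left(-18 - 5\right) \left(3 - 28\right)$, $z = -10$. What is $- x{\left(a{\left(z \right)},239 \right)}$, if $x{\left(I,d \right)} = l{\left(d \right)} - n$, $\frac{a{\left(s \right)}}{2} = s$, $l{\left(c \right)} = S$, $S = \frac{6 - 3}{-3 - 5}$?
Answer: $\frac{4603}{8} \approx 575.38$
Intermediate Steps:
$n = 575$ ($n = \left(-23\right) \left(-25\right) = 575$)
$S = - \frac{3}{8}$ ($S = \frac{3}{-8} = 3 \left(- \frac{1}{8}\right) = - \frac{3}{8} \approx -0.375$)
$l{\left(c \right)} = - \frac{3}{8}$
$a{\left(s \right)} = 2 s$
$x{\left(I,d \right)} = - \frac{4603}{8}$ ($x{\left(I,d \right)} = - \frac{3}{8} - 575 = - \frac{4603}{8}$)
$- x{\left(a{\left(z \right)},239 \right)} = \left(-1\right) \left(- \frac{4603}{8}\right) = \frac{4603}{8}$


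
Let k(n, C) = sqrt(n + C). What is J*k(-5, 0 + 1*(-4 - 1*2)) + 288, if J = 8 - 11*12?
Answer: 288 - 124*I*sqrt(11) ≈ 288.0 - 411.26*I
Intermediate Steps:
k(n, C) = sqrt(C + n)
J = -124 (J = 8 - 132 = -124)
J*k(-5, 0 + 1*(-4 - 1*2)) + 288 = -124*sqrt((0 + 1*(-4 - 1*2)) - 5) + 288 = -124*sqrt((0 + 1*(-4 - 2)) - 5) + 288 = -124*sqrt((0 + 1*(-6)) - 5) + 288 = -124*sqrt((0 - 6) - 5) + 288 = -124*sqrt(-6 - 5) + 288 = -124*I*sqrt(11) + 288 = 288 - 124*I*sqrt(11)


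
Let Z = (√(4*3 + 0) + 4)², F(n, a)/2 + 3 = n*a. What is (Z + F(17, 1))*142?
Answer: 7952 + 2272*√3 ≈ 11887.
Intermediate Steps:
F(n, a) = -6 + 2*a*n (F(n, a) = -6 + 2*(n*a) = -6 + 2*(a*n) = -6 + 2*a*n)
Z = (4 + 2*√3)² (Z = (√(12 + 0) + 4)² = (√12 + 4)² = (2*√3 + 4)² = (4 + 2*√3)² ≈ 55.713)
(Z + F(17, 1))*142 = ((28 + 16*√3) + (-6 + 2*1*17))*142 = ((28 + 16*√3) + (-6 + 34))*142 = ((28 + 16*√3) + 28)*142 = (56 + 16*√3)*142 = 7952 + 2272*√3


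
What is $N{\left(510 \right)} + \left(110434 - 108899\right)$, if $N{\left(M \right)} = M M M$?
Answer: $132652535$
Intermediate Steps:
$N{\left(M \right)} = M^{3}$ ($N{\left(M \right)} = M M^{2} = M^{3}$)
$N{\left(510 \right)} + \left(110434 - 108899\right) = 510^{3} + \left(110434 - 108899\right) = 132651000 + 1535 = 132652535$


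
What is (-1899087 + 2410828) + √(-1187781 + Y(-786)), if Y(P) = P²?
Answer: 511741 + I*√569985 ≈ 5.1174e+5 + 754.97*I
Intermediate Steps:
(-1899087 + 2410828) + √(-1187781 + Y(-786)) = (-1899087 + 2410828) + √(-1187781 + (-786)²) = 511741 + √(-1187781 + 617796) = 511741 + √(-569985) = 511741 + I*√569985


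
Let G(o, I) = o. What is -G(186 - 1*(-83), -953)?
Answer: -269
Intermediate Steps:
-G(186 - 1*(-83), -953) = -(186 - 1*(-83)) = -(186 + 83) = -1*269 = -269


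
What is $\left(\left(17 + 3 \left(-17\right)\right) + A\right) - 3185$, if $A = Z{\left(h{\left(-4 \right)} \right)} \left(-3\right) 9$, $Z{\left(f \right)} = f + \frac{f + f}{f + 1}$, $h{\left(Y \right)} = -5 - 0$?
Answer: $- \frac{6303}{2} \approx -3151.5$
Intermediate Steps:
$h{\left(Y \right)} = -5$ ($h{\left(Y \right)} = -5 + 0 = -5$)
$Z{\left(f \right)} = f + \frac{2 f}{1 + f}$
$A = \frac{135}{2}$ ($A = - \frac{5 \left(3 - 5\right)}{1 - 5} \left(-3\right) 9 = \left(-5\right) \frac{1}{-4} \left(-2\right) \left(-3\right) 9 = \left(-5\right) \left(- \frac{1}{4}\right) \left(-2\right) \left(-3\right) 9 = \left(- \frac{5}{2}\right) \left(-3\right) 9 = \frac{15}{2} \cdot 9 = \frac{135}{2} \approx 67.5$)
$\left(\left(17 + 3 \left(-17\right)\right) + A\right) - 3185 = \left(\left(17 + 3 \left(-17\right)\right) + \frac{135}{2}\right) - 3185 = \left(\left(17 - 51\right) + \frac{135}{2}\right) - 3185 = \left(-34 + \frac{135}{2}\right) - 3185 = \frac{67}{2} - 3185 = - \frac{6303}{2}$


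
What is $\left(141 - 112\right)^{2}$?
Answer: $841$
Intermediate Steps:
$\left(141 - 112\right)^{2} = 29^{2} = 841$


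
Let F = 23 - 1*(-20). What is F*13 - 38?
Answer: 521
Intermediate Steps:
F = 43 (F = 23 + 20 = 43)
F*13 - 38 = 43*13 - 38 = 559 - 38 = 521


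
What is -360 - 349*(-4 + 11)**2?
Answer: -17461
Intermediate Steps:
-360 - 349*(-4 + 11)**2 = -360 - 349*7**2 = -360 - 349*49 = -360 - 17101 = -17461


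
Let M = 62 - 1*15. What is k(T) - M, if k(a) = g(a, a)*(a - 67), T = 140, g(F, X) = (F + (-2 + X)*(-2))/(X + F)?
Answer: -2886/35 ≈ -82.457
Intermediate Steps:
M = 47 (M = 62 - 15 = 47)
g(F, X) = (4 + F - 2*X)/(F + X) (g(F, X) = (F + (4 - 2*X))/(F + X) = (4 + F - 2*X)/(F + X))
k(a) = (-67 + a)*(4 - a)/(2*a) (k(a) = ((4 + a - 2*a)/(a + a))*(a - 67) = ((4 - a)/((2*a)))*(-67 + a) = ((1/(2*a))*(4 - a))*(-67 + a) = ((4 - a)/(2*a))*(-67 + a) = (-67 + a)*(4 - a)/(2*a))
k(T) - M = (½)*(-67 + 140)*(4 - 1*140)/140 - 1*47 = (½)*(1/140)*73*(4 - 140) - 47 = (½)*(1/140)*73*(-136) - 47 = -1241/35 - 47 = -2886/35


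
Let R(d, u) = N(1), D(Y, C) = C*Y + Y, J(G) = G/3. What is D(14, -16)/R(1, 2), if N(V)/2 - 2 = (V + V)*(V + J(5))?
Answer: -315/22 ≈ -14.318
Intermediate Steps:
J(G) = G/3 (J(G) = G*(⅓) = G/3)
N(V) = 4 + 4*V*(5/3 + V) (N(V) = 4 + 2*((V + V)*(V + (⅓)*5)) = 4 + 2*((2*V)*(V + 5/3)) = 4 + 2*((2*V)*(5/3 + V)) = 4 + 2*(2*V*(5/3 + V)) = 4 + 4*V*(5/3 + V))
D(Y, C) = Y + C*Y
R(d, u) = 44/3 (R(d, u) = 4 + 4*1² + (20/3)*1 = 4 + 4*1 + 20/3 = 4 + 4 + 20/3 = 44/3)
D(14, -16)/R(1, 2) = (14*(1 - 16))/(44/3) = (14*(-15))*(3/44) = -210*3/44 = -315/22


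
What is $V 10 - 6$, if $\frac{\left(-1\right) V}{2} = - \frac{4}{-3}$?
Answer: $- \frac{98}{3} \approx -32.667$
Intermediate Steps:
$V = - \frac{8}{3}$ ($V = - 2 \left(- \frac{4}{-3}\right) = - 2 \left(\left(-4\right) \left(- \frac{1}{3}\right)\right) = \left(-2\right) \frac{4}{3} = - \frac{8}{3} \approx -2.6667$)
$V 10 - 6 = \left(- \frac{8}{3}\right) 10 - 6 = - \frac{80}{3} - 6 = - \frac{98}{3}$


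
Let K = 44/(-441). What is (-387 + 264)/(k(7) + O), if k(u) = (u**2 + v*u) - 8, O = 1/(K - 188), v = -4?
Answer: -10203096/1077935 ≈ -9.4654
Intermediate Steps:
K = -44/441 (K = 44*(-1/441) = -44/441 ≈ -0.099773)
O = -441/82952 (O = 1/(-44/441 - 188) = 1/(-82952/441) = -441/82952 ≈ -0.0053163)
k(u) = -8 + u**2 - 4*u (k(u) = (u**2 - 4*u) - 8 = -8 + u**2 - 4*u)
(-387 + 264)/(k(7) + O) = (-387 + 264)/((-8 + 7**2 - 4*7) - 441/82952) = -123/((-8 + 49 - 28) - 441/82952) = -123/(13 - 441/82952) = -123/1077935/82952 = -123*82952/1077935 = -10203096/1077935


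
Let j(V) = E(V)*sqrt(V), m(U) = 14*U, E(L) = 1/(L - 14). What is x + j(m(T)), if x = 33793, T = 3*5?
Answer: 33793 + sqrt(210)/196 ≈ 33793.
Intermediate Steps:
T = 15
E(L) = 1/(-14 + L)
j(V) = sqrt(V)/(-14 + V)
x + j(m(T)) = 33793 + sqrt(14*15)/(-14 + 14*15) = 33793 + sqrt(210)/(-14 + 210) = 33793 + sqrt(210)/196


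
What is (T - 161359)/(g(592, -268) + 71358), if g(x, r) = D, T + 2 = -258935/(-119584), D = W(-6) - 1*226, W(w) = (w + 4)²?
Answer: -19295934889/8506727424 ≈ -2.2683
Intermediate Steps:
W(w) = (4 + w)²
D = -222 (D = (4 - 6)² - 1*226 = (-2)² - 226 = 4 - 226 = -222)
T = 19767/119584 (T = -2 - 258935/(-119584) = -2 - 258935*(-1/119584) = -2 + 258935/119584 = 19767/119584 ≈ 0.16530)
g(x, r) = -222
(T - 161359)/(g(592, -268) + 71358) = (19767/119584 - 161359)/(-222 + 71358) = -19295934889/119584/71136 = -19295934889/119584*1/71136 = -19295934889/8506727424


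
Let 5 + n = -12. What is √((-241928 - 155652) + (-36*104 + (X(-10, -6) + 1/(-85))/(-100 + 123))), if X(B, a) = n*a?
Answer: I*√1533853413205/1955 ≈ 633.5*I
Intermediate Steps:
n = -17 (n = -5 - 12 = -17)
X(B, a) = -17*a
√((-241928 - 155652) + (-36*104 + (X(-10, -6) + 1/(-85))/(-100 + 123))) = √((-241928 - 155652) + (-36*104 + (-17*(-6) + 1/(-85))/(-100 + 123))) = √(-397580 + (-3744 + (102 - 1/85)/23)) = √(-397580 + (-3744 + (8669/85)*(1/23))) = √(-397580 + (-3744 + 8669/1955)) = √(-397580 - 7310851/1955) = √(-784579751/1955) = I*√1533853413205/1955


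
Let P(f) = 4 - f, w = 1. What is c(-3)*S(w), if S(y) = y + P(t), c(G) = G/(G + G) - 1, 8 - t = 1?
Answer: 1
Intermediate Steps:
t = 7 (t = 8 - 1*1 = 8 - 1 = 7)
c(G) = -½ (c(G) = G/((2*G)) - 1 = G*(1/(2*G)) - 1 = ½ - 1 = -½)
S(y) = -3 + y (S(y) = y + (4 - 1*7) = y + (4 - 7) = y - 3 = -3 + y)
c(-3)*S(w) = -(-3 + 1)/2 = -½*(-2) = 1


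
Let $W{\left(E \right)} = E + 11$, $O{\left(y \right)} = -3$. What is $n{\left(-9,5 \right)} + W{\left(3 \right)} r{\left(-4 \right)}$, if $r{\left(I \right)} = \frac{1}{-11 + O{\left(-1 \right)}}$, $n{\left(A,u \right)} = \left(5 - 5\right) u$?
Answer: $-1$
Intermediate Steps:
$n{\left(A,u \right)} = 0$ ($n{\left(A,u \right)} = 0 u = 0$)
$r{\left(I \right)} = - \frac{1}{14}$ ($r{\left(I \right)} = \frac{1}{-11 - 3} = \frac{1}{-14} = - \frac{1}{14}$)
$W{\left(E \right)} = 11 + E$
$n{\left(-9,5 \right)} + W{\left(3 \right)} r{\left(-4 \right)} = 0 + \left(11 + 3\right) \left(- \frac{1}{14}\right) = 0 + 14 \left(- \frac{1}{14}\right) = 0 - 1 = -1$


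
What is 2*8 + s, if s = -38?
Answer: -22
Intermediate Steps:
2*8 + s = 2*8 - 38 = 16 - 38 = -22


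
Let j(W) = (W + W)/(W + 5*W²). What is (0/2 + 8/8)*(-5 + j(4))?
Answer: -103/21 ≈ -4.9048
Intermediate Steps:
j(W) = 2*W/(W + 5*W²) (j(W) = (2*W)/(W + 5*W²) = 2*W/(W + 5*W²))
(0/2 + 8/8)*(-5 + j(4)) = (0/2 + 8/8)*(-5 + 2/(1 + 5*4)) = (0*(½) + 8*(⅛))*(-5 + 2/(1 + 20)) = (0 + 1)*(-5 + 2/21) = 1*(-5 + 2*(1/21)) = 1*(-5 + 2/21) = 1*(-103/21) = -103/21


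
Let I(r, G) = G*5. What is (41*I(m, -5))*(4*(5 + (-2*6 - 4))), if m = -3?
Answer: 45100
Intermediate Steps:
I(r, G) = 5*G
(41*I(m, -5))*(4*(5 + (-2*6 - 4))) = (41*(5*(-5)))*(4*(5 + (-2*6 - 4))) = (41*(-25))*(4*(5 + (-12 - 4))) = -4100*(5 - 16) = -4100*(-11) = -1025*(-44) = 45100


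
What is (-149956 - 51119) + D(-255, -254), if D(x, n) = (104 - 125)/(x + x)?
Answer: -34182743/170 ≈ -2.0108e+5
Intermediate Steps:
D(x, n) = -21/(2*x) (D(x, n) = -21*1/(2*x) = -21/(2*x))
(-149956 - 51119) + D(-255, -254) = (-149956 - 51119) - 21/2/(-255) = -201075 - 21/2*(-1/255) = -201075 + 7/170 = -34182743/170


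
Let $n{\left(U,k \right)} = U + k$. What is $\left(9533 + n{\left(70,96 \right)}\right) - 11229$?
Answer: $-1530$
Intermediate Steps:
$\left(9533 + n{\left(70,96 \right)}\right) - 11229 = \left(9533 + \left(70 + 96\right)\right) - 11229 = \left(9533 + 166\right) - 11229 = 9699 - 11229 = -1530$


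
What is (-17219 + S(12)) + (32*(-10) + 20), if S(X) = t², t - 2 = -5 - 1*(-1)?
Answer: -17515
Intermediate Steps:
t = -2 (t = 2 + (-5 - 1*(-1)) = 2 + (-5 + 1) = 2 - 4 = -2)
S(X) = 4 (S(X) = (-2)² = 4)
(-17219 + S(12)) + (32*(-10) + 20) = (-17219 + 4) + (32*(-10) + 20) = -17215 + (-320 + 20) = -17215 - 300 = -17515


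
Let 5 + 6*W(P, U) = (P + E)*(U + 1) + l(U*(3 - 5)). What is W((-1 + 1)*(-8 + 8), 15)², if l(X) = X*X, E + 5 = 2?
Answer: 717409/36 ≈ 19928.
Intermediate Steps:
E = -3 (E = -5 + 2 = -3)
l(X) = X²
W(P, U) = -⅚ + 2*U²/3 + (1 + U)*(-3 + P)/6 (W(P, U) = -⅚ + ((P - 3)*(U + 1) + (U*(3 - 5))²)/6 = -⅚ + ((-3 + P)*(1 + U) + (U*(-2))²)/6 = -⅚ + ((1 + U)*(-3 + P) + (-2*U)²)/6 = -⅚ + ((1 + U)*(-3 + P) + 4*U²)/6 = -⅚ + (4*U² + (1 + U)*(-3 + P))/6 = -⅚ + (2*U²/3 + (1 + U)*(-3 + P)/6) = -⅚ + 2*U²/3 + (1 + U)*(-3 + P)/6)
W((-1 + 1)*(-8 + 8), 15)² = (-4/3 - ½*15 + ((-1 + 1)*(-8 + 8))/6 + (⅔)*15² + (⅙)*((-1 + 1)*(-8 + 8))*15)² = (-4/3 - 15/2 + (0*0)/6 + (⅔)*225 + (⅙)*(0*0)*15)² = (-4/3 - 15/2 + (⅙)*0 + 150 + (⅙)*0*15)² = (-4/3 - 15/2 + 0 + 150 + 0)² = (847/6)² = 717409/36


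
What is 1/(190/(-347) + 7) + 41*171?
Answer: 15697976/2239 ≈ 7011.2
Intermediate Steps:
1/(190/(-347) + 7) + 41*171 = 1/(190*(-1/347) + 7) + 7011 = 1/(-190/347 + 7) + 7011 = 1/(2239/347) + 7011 = 347/2239 + 7011 = 15697976/2239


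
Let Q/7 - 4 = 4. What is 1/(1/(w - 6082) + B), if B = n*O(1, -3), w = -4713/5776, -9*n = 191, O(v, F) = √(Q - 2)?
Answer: 304403965080/45032956226311367761 - 235774639928593775*√6/90065912452622735522 ≈ -0.0064123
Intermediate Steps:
Q = 56 (Q = 28 + 7*4 = 28 + 28 = 56)
O(v, F) = 3*√6 (O(v, F) = √(56 - 2) = √54 = 3*√6)
n = -191/9 (n = -⅑*191 = -191/9 ≈ -21.222)
w = -4713/5776 (w = -4713*1/5776 = -4713/5776 ≈ -0.81596)
B = -191*√6/3 ≈ -155.95
1/(1/(w - 6082) + B) = 1/(1/(-4713/5776 - 6082) - 191*√6/3) = 1/(1/(-35134345/5776) - 191*√6/3) = 1/(-5776/35134345 - 191*√6/3)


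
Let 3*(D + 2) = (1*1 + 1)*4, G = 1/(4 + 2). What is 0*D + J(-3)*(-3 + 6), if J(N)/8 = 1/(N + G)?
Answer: -144/17 ≈ -8.4706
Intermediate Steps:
G = ⅙ (G = 1/6 = ⅙ ≈ 0.16667)
J(N) = 8/(⅙ + N) (J(N) = 8/(N + ⅙) = 8/(⅙ + N))
D = ⅔ (D = -2 + ((1*1 + 1)*4)/3 = -2 + ((1 + 1)*4)/3 = -2 + (2*4)/3 = -2 + (⅓)*8 = -2 + 8/3 = ⅔ ≈ 0.66667)
0*D + J(-3)*(-3 + 6) = 0*(⅔) + (48/(1 + 6*(-3)))*(-3 + 6) = 0 + (48/(1 - 18))*3 = 0 + (48/(-17))*3 = 0 + (48*(-1/17))*3 = 0 - 48/17*3 = 0 - 144/17 = -144/17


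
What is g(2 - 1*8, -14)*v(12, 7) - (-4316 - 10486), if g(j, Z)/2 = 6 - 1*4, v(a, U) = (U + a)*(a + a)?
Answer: 16626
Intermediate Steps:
v(a, U) = 2*a*(U + a) (v(a, U) = (U + a)*(2*a) = 2*a*(U + a))
g(j, Z) = 4 (g(j, Z) = 2*(6 - 1*4) = 2*(6 - 4) = 2*2 = 4)
g(2 - 1*8, -14)*v(12, 7) - (-4316 - 10486) = 4*(2*12*(7 + 12)) - (-4316 - 10486) = 4*(2*12*19) - 1*(-14802) = 4*456 + 14802 = 1824 + 14802 = 16626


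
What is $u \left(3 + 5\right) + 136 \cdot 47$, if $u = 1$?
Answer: $6400$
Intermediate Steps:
$u \left(3 + 5\right) + 136 \cdot 47 = 1 \left(3 + 5\right) + 136 \cdot 47 = 1 \cdot 8 + 6392 = 8 + 6392 = 6400$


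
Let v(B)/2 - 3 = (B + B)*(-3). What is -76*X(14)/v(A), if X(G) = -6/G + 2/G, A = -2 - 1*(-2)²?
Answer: 76/273 ≈ 0.27839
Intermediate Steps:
A = -6 (A = -2 - 1*4 = -2 - 4 = -6)
X(G) = -4/G
v(B) = 6 - 12*B (v(B) = 6 + 2*((B + B)*(-3)) = 6 + 2*((2*B)*(-3)) = 6 + 2*(-6*B) = 6 - 12*B)
-76*X(14)/v(A) = -76*(-4/14)/(6 - 12*(-6)) = -76*(-4*1/14)/(6 + 72) = -(-152)/(7*78) = -76*(-1/273) = 76/273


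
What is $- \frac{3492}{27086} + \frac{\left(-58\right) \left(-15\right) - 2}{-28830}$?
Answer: $- \frac{1001492}{6297495} \approx -0.15903$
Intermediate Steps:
$- \frac{3492}{27086} + \frac{\left(-58\right) \left(-15\right) - 2}{-28830} = \left(-3492\right) \frac{1}{27086} + \left(870 - 2\right) \left(- \frac{1}{28830}\right) = - \frac{1746}{13543} + 868 \left(- \frac{1}{28830}\right) = - \frac{1746}{13543} - \frac{14}{465} = - \frac{1001492}{6297495}$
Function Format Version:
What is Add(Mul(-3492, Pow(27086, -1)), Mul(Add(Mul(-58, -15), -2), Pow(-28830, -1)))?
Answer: Rational(-1001492, 6297495) ≈ -0.15903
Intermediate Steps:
Add(Mul(-3492, Pow(27086, -1)), Mul(Add(Mul(-58, -15), -2), Pow(-28830, -1))) = Add(Mul(-3492, Rational(1, 27086)), Mul(Add(870, -2), Rational(-1, 28830))) = Add(Rational(-1746, 13543), Mul(868, Rational(-1, 28830))) = Add(Rational(-1746, 13543), Rational(-14, 465)) = Rational(-1001492, 6297495)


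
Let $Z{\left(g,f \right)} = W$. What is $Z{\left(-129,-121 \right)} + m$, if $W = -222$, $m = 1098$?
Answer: $876$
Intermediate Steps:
$Z{\left(g,f \right)} = -222$
$Z{\left(-129,-121 \right)} + m = -222 + 1098 = 876$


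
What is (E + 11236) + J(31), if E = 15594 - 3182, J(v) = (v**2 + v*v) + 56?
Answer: 25626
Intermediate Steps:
J(v) = 56 + 2*v**2 (J(v) = (v**2 + v**2) + 56 = 2*v**2 + 56 = 56 + 2*v**2)
E = 12412
(E + 11236) + J(31) = (12412 + 11236) + (56 + 2*31**2) = 23648 + (56 + 2*961) = 23648 + (56 + 1922) = 23648 + 1978 = 25626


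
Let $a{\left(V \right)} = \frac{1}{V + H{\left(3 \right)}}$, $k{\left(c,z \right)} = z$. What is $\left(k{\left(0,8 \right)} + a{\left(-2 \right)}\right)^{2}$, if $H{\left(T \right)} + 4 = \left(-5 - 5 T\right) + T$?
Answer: $\frac{33489}{529} \approx 63.306$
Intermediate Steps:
$H{\left(T \right)} = -9 - 4 T$ ($H{\left(T \right)} = -4 - \left(5 + 4 T\right) = -9 - 4 T$)
$a{\left(V \right)} = \frac{1}{-21 + V}$ ($a{\left(V \right)} = \frac{1}{V - 21} = \frac{1}{-21 + V}$)
$\left(k{\left(0,8 \right)} + a{\left(-2 \right)}\right)^{2} = \left(8 + \frac{1}{-21 - 2}\right)^{2} = \left(8 + \frac{1}{-23}\right)^{2} = \left(8 - \frac{1}{23}\right)^{2} = \left(\frac{183}{23}\right)^{2} = \frac{33489}{529}$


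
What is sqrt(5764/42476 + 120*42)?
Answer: sqrt(568341633419)/10619 ≈ 70.994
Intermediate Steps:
sqrt(5764/42476 + 120*42) = sqrt(5764*(1/42476) + 5040) = sqrt(1441/10619 + 5040) = sqrt(53521201/10619) = sqrt(568341633419)/10619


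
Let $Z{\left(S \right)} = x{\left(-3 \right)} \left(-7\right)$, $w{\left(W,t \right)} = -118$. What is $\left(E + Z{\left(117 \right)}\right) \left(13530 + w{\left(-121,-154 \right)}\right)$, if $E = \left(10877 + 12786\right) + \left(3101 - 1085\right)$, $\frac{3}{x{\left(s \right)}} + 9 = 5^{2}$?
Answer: $\frac{1377556579}{4} \approx 3.4439 \cdot 10^{8}$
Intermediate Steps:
$x{\left(s \right)} = \frac{3}{16}$ ($x{\left(s \right)} = \frac{3}{-9 + 5^{2}} = \frac{3}{-9 + 25} = \frac{3}{16}$)
$E = 25679$ ($E = 23663 + \left(3101 - 1085\right) = 23663 + 2016 = 25679$)
$Z{\left(S \right)} = - \frac{21}{16}$ ($Z{\left(S \right)} = \frac{3}{16} \left(-7\right) = - \frac{21}{16}$)
$\left(E + Z{\left(117 \right)}\right) \left(13530 + w{\left(-121,-154 \right)}\right) = \left(25679 - \frac{21}{16}\right) \left(13530 - 118\right) = \frac{410843}{16} \cdot 13412 = \frac{1377556579}{4}$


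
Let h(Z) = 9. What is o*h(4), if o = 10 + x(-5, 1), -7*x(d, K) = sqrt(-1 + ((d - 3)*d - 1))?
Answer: 90 - 9*sqrt(38)/7 ≈ 82.074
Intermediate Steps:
x(d, K) = -sqrt(-2 + d*(-3 + d))/7 (x(d, K) = -sqrt(-1 + ((d - 3)*d - 1))/7 = -sqrt(-1 + ((-3 + d)*d - 1))/7 = -sqrt(-1 + (d*(-3 + d) - 1))/7 = -sqrt(-1 + (-1 + d*(-3 + d)))/7 = -sqrt(-2 + d*(-3 + d))/7)
o = 10 - sqrt(38)/7 (o = 10 - sqrt(-2 + (-5)**2 - 3*(-5))/7 = 10 - sqrt(-2 + 25 + 15)/7 = 10 - sqrt(38)/7 ≈ 9.1194)
o*h(4) = (10 - sqrt(38)/7)*9 = 90 - 9*sqrt(38)/7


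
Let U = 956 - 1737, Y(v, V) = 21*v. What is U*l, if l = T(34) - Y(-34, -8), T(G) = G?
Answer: -584188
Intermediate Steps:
U = -781
l = 748 (l = 34 - 21*(-34) = 34 - 1*(-714) = 34 + 714 = 748)
U*l = -781*748 = -584188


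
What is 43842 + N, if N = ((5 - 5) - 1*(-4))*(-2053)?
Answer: 35630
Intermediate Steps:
N = -8212 (N = (0 + 4)*(-2053) = 4*(-2053) = -8212)
43842 + N = 43842 - 8212 = 35630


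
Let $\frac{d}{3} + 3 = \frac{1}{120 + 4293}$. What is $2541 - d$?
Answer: $\frac{3751049}{1471} \approx 2550.0$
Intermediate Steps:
$d = - \frac{13238}{1471}$ ($d = -9 + \frac{3}{120 + 4293} = -9 + \frac{3}{4413} = -9 + 3 \cdot \frac{1}{4413} = -9 + \frac{1}{1471} = - \frac{13238}{1471} \approx -8.9993$)
$2541 - d = 2541 - - \frac{13238}{1471} = 2541 + \frac{13238}{1471} = \frac{3751049}{1471}$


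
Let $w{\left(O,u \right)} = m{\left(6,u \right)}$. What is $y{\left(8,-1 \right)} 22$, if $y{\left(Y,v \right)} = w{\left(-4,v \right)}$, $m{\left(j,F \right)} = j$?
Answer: $132$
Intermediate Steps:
$w{\left(O,u \right)} = 6$
$y{\left(Y,v \right)} = 6$
$y{\left(8,-1 \right)} 22 = 6 \cdot 22 = 132$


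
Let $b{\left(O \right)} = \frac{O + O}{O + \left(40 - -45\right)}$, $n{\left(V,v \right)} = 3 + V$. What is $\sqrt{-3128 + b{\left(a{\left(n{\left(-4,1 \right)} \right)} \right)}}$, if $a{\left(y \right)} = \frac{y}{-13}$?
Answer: $\frac{i \sqrt{956569999}}{553} \approx 55.929 i$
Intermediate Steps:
$a{\left(y \right)} = - \frac{y}{13}$ ($a{\left(y \right)} = y \left(- \frac{1}{13}\right) = - \frac{y}{13}$)
$b{\left(O \right)} = \frac{2 O}{85 + O}$ ($b{\left(O \right)} = \frac{2 O}{O + \left(40 + 45\right)} = \frac{2 O}{O + 85} = \frac{2 O}{85 + O}$)
$\sqrt{-3128 + b{\left(a{\left(n{\left(-4,1 \right)} \right)} \right)}} = \sqrt{-3128 + \frac{2 \left(- \frac{3 - 4}{13}\right)}{85 - \frac{3 - 4}{13}}} = \sqrt{-3128 + \frac{2 \left(\left(- \frac{1}{13}\right) \left(-1\right)\right)}{85 - - \frac{1}{13}}} = \sqrt{-3128 + 2 \cdot \frac{1}{13} \frac{1}{85 + \frac{1}{13}}} = \sqrt{-3128 + 2 \cdot \frac{1}{13} \frac{1}{\frac{1106}{13}}} = \sqrt{-3128 + 2 \cdot \frac{1}{13} \cdot \frac{13}{1106}} = \sqrt{-3128 + \frac{1}{553}} = \sqrt{- \frac{1729783}{553}} = \frac{i \sqrt{956569999}}{553}$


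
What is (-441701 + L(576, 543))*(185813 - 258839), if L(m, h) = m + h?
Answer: 32173941132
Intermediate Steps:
L(m, h) = h + m
(-441701 + L(576, 543))*(185813 - 258839) = (-441701 + (543 + 576))*(185813 - 258839) = (-441701 + 1119)*(-73026) = -440582*(-73026) = 32173941132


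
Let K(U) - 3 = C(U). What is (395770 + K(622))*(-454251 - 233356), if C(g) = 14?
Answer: -272145911709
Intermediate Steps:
K(U) = 17 (K(U) = 3 + 14 = 17)
(395770 + K(622))*(-454251 - 233356) = (395770 + 17)*(-454251 - 233356) = 395787*(-687607) = -272145911709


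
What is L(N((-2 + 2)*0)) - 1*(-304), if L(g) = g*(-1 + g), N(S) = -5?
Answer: 334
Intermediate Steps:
L(N((-2 + 2)*0)) - 1*(-304) = -5*(-1 - 5) - 1*(-304) = -5*(-6) + 304 = 30 + 304 = 334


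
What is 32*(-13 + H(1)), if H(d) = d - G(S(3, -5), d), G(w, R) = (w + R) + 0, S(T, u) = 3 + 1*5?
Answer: -672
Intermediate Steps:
S(T, u) = 8 (S(T, u) = 3 + 5 = 8)
G(w, R) = R + w (G(w, R) = (R + w) + 0 = R + w)
H(d) = -8 (H(d) = d - (d + 8) = d - (8 + d) = d + (-8 - d) = -8)
32*(-13 + H(1)) = 32*(-13 - 8) = 32*(-21) = -672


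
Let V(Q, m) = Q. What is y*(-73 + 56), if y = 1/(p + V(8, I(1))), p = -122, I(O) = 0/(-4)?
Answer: 17/114 ≈ 0.14912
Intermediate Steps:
I(O) = 0 (I(O) = 0*(-¼) = 0)
y = -1/114 (y = 1/(-122 + 8) = 1/(-114) = -1/114 ≈ -0.0087719)
y*(-73 + 56) = -(-73 + 56)/114 = -1/114*(-17) = 17/114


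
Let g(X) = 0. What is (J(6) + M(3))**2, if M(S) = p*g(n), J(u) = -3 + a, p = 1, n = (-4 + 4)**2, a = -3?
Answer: 36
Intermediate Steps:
n = 0 (n = 0**2 = 0)
J(u) = -6 (J(u) = -3 - 3 = -6)
M(S) = 0 (M(S) = 1*0 = 0)
(J(6) + M(3))**2 = (-6 + 0)**2 = (-6)**2 = 36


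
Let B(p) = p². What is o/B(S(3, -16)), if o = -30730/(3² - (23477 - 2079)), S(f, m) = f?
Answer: 30730/192501 ≈ 0.15964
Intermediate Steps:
o = 30730/21389 (o = -30730/(9 - 1*21398) = -30730/(9 - 21398) = -30730/(-21389) = -30730*(-1/21389) = 30730/21389 ≈ 1.4367)
o/B(S(3, -16)) = 30730/(21389*(3²)) = (30730/21389)/9 = (30730/21389)*(⅑) = 30730/192501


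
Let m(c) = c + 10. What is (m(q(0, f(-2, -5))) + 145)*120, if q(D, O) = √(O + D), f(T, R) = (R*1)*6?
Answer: 18600 + 120*I*√30 ≈ 18600.0 + 657.27*I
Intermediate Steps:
f(T, R) = 6*R (f(T, R) = R*6 = 6*R)
q(D, O) = √(D + O)
m(c) = 10 + c
(m(q(0, f(-2, -5))) + 145)*120 = ((10 + √(0 + 6*(-5))) + 145)*120 = ((10 + √(0 - 30)) + 145)*120 = ((10 + √(-30)) + 145)*120 = ((10 + I*√30) + 145)*120 = (155 + I*√30)*120 = 18600 + 120*I*√30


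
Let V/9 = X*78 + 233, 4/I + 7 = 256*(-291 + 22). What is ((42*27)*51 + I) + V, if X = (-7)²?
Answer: 6496532555/68871 ≈ 94329.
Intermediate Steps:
X = 49
I = -4/68871 (I = 4/(-7 + 256*(-291 + 22)) = 4/(-7 + 256*(-269)) = 4/(-7 - 68864) = 4/(-68871) = 4*(-1/68871) = -4/68871 ≈ -5.8080e-5)
V = 36495 (V = 9*(49*78 + 233) = 9*(3822 + 233) = 9*4055 = 36495)
((42*27)*51 + I) + V = ((42*27)*51 - 4/68871) + 36495 = (1134*51 - 4/68871) + 36495 = (57834 - 4/68871) + 36495 = 3983085410/68871 + 36495 = 6496532555/68871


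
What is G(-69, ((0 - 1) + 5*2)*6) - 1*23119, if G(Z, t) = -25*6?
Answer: -23269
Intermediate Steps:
G(Z, t) = -150
G(-69, ((0 - 1) + 5*2)*6) - 1*23119 = -150 - 1*23119 = -150 - 23119 = -23269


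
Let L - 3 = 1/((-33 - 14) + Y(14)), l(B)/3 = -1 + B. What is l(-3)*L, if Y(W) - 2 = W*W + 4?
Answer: -5592/155 ≈ -36.077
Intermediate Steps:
l(B) = -3 + 3*B (l(B) = 3*(-1 + B) = -3 + 3*B)
Y(W) = 6 + W² (Y(W) = 2 + (W*W + 4) = 2 + (W² + 4) = 2 + (4 + W²) = 6 + W²)
L = 466/155 (L = 3 + 1/((-33 - 14) + (6 + 14²)) = 3 + 1/(-47 + (6 + 196)) = 3 + 1/(-47 + 202) = 3 + 1/155 = 466/155 ≈ 3.0065)
l(-3)*L = (-3 + 3*(-3))*(466/155) = (-3 - 9)*(466/155) = -12*466/155 = -5592/155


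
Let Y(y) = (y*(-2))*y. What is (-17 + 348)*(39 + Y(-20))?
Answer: -251891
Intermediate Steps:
Y(y) = -2*y² (Y(y) = (-2*y)*y = -2*y²)
(-17 + 348)*(39 + Y(-20)) = (-17 + 348)*(39 - 2*(-20)²) = 331*(39 - 2*400) = 331*(39 - 800) = 331*(-761) = -251891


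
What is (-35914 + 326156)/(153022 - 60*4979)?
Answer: -145121/72859 ≈ -1.9918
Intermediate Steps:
(-35914 + 326156)/(153022 - 60*4979) = 290242/(153022 - 298740) = 290242/(-145718) = 290242*(-1/145718) = -145121/72859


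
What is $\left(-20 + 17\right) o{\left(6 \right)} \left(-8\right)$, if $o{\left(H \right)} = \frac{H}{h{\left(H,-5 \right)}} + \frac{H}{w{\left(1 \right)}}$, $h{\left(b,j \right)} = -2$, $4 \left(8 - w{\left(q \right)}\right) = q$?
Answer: $- \frac{1656}{31} \approx -53.419$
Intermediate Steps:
$w{\left(q \right)} = 8 - \frac{q}{4}$
$o{\left(H \right)} = - \frac{23 H}{62}$ ($o{\left(H \right)} = \frac{H}{-2} + \frac{H}{8 - \frac{1}{4}} = H \left(- \frac{1}{2}\right) + \frac{H}{8 - \frac{1}{4}} = - \frac{H}{2} + \frac{H}{\frac{31}{4}} = - \frac{H}{2} + H \frac{4}{31} = - \frac{H}{2} + \frac{4 H}{31} = - \frac{23 H}{62}$)
$\left(-20 + 17\right) o{\left(6 \right)} \left(-8\right) = \left(-20 + 17\right) \left(\left(- \frac{23}{62}\right) 6\right) \left(-8\right) = \left(-3\right) \left(- \frac{69}{31}\right) \left(-8\right) = \frac{207}{31} \left(-8\right) = - \frac{1656}{31}$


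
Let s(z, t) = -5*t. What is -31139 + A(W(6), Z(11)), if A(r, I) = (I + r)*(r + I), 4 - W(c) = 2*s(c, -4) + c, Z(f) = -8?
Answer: -28639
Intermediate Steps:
W(c) = -36 - c (W(c) = 4 - (2*(-5*(-4)) + c) = 4 - (2*20 + c) = 4 - (40 + c) = 4 + (-40 - c) = -36 - c)
A(r, I) = (I + r)² (A(r, I) = (I + r)*(I + r) = (I + r)²)
-31139 + A(W(6), Z(11)) = -31139 + (-8 + (-36 - 1*6))² = -31139 + (-8 + (-36 - 6))² = -31139 + (-8 - 42)² = -31139 + (-50)² = -31139 + 2500 = -28639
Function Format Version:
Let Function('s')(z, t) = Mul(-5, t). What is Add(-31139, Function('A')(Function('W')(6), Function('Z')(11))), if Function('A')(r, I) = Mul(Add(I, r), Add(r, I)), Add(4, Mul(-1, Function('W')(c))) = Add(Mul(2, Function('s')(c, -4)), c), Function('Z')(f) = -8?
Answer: -28639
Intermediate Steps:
Function('W')(c) = Add(-36, Mul(-1, c)) (Function('W')(c) = Add(4, Mul(-1, Add(Mul(2, Mul(-5, -4)), c))) = Add(4, Mul(-1, Add(Mul(2, 20), c))) = Add(4, Mul(-1, Add(40, c))) = Add(4, Add(-40, Mul(-1, c))) = Add(-36, Mul(-1, c)))
Function('A')(r, I) = Pow(Add(I, r), 2) (Function('A')(r, I) = Mul(Add(I, r), Add(I, r)) = Pow(Add(I, r), 2))
Add(-31139, Function('A')(Function('W')(6), Function('Z')(11))) = Add(-31139, Pow(Add(-8, Add(-36, Mul(-1, 6))), 2)) = Add(-31139, Pow(Add(-8, Add(-36, -6)), 2)) = Add(-31139, Pow(Add(-8, -42), 2)) = Add(-31139, Pow(-50, 2)) = Add(-31139, 2500) = -28639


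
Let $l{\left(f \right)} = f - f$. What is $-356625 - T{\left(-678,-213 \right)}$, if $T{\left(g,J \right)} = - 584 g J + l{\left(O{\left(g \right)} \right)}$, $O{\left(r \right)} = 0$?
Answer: $83981151$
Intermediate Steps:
$l{\left(f \right)} = 0$
$T{\left(g,J \right)} = - 584 J g$ ($T{\left(g,J \right)} = - 584 g J + 0 = - 584 J g + 0 = - 584 J g$)
$-356625 - T{\left(-678,-213 \right)} = -356625 - \left(-584\right) \left(-213\right) \left(-678\right) = -356625 - -84337776 = -356625 + 84337776 = 83981151$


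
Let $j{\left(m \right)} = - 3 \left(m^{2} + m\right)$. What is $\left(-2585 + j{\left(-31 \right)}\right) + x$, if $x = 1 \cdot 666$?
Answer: $-4709$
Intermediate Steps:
$x = 666$
$j{\left(m \right)} = - 3 m - 3 m^{2}$ ($j{\left(m \right)} = - 3 \left(m + m^{2}\right) = - 3 m - 3 m^{2}$)
$\left(-2585 + j{\left(-31 \right)}\right) + x = \left(-2585 - - 93 \left(1 - 31\right)\right) + 666 = \left(-2585 - \left(-93\right) \left(-30\right)\right) + 666 = \left(-2585 - 2790\right) + 666 = -5375 + 666 = -4709$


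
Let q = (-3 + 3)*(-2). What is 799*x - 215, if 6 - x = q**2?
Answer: 4579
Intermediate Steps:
q = 0 (q = 0*(-2) = 0)
x = 6 (x = 6 - 1*0**2 = 6 - 1*0 = 6 + 0 = 6)
799*x - 215 = 799*6 - 215 = 4794 - 215 = 4579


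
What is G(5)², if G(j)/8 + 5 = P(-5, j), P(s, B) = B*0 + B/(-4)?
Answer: 2500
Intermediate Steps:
P(s, B) = -B/4 (P(s, B) = 0 + B*(-¼) = 0 - B/4 = -B/4)
G(j) = -40 - 2*j (G(j) = -40 + 8*(-j/4) = -40 - 2*j)
G(5)² = (-40 - 2*5)² = (-40 - 10)² = (-50)² = 2500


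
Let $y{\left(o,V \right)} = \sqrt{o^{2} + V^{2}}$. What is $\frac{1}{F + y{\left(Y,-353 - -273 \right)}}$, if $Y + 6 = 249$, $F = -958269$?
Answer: $- \frac{958269}{918279410912} - \frac{\sqrt{65449}}{918279410912} \approx -1.0438 \cdot 10^{-6}$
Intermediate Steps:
$Y = 243$ ($Y = -6 + 249 = 243$)
$y{\left(o,V \right)} = \sqrt{V^{2} + o^{2}}$
$\frac{1}{F + y{\left(Y,-353 - -273 \right)}} = \frac{1}{-958269 + \sqrt{\left(-353 - -273\right)^{2} + 243^{2}}} = \frac{1}{-958269 + \sqrt{\left(-353 + 273\right)^{2} + 59049}} = \frac{1}{-958269 + \sqrt{\left(-80\right)^{2} + 59049}} = \frac{1}{-958269 + \sqrt{6400 + 59049}} = \frac{1}{-958269 + \sqrt{65449}}$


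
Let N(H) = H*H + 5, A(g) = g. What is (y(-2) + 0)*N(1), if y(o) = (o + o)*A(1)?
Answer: -24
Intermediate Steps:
N(H) = 5 + H² (N(H) = H² + 5 = 5 + H²)
y(o) = 2*o (y(o) = (o + o)*1 = (2*o)*1 = 2*o)
(y(-2) + 0)*N(1) = (2*(-2) + 0)*(5 + 1²) = (-4 + 0)*(5 + 1) = -4*6 = -24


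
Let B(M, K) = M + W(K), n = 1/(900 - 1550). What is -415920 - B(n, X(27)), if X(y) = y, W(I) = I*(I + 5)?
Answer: -270909599/650 ≈ -4.1678e+5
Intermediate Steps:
W(I) = I*(5 + I)
n = -1/650 (n = 1/(-650) = -1/650 ≈ -0.0015385)
B(M, K) = M + K*(5 + K)
-415920 - B(n, X(27)) = -415920 - (-1/650 + 27*(5 + 27)) = -415920 - (-1/650 + 27*32) = -415920 - (-1/650 + 864) = -415920 - 1*561599/650 = -415920 - 561599/650 = -270909599/650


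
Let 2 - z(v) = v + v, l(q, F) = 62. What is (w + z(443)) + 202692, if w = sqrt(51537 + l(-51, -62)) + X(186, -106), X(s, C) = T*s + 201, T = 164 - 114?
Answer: 211309 + sqrt(51599) ≈ 2.1154e+5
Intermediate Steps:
T = 50
z(v) = 2 - 2*v (z(v) = 2 - (v + v) = 2 - 2*v)
X(s, C) = 201 + 50*s (X(s, C) = 50*s + 201 = 201 + 50*s)
w = 9501 + sqrt(51599) (w = sqrt(51537 + 62) + (201 + 50*186) = sqrt(51599) + (201 + 9300) = sqrt(51599) + 9501 = 9501 + sqrt(51599) ≈ 9728.2)
(w + z(443)) + 202692 = ((9501 + sqrt(51599)) + (2 - 2*443)) + 202692 = ((9501 + sqrt(51599)) + (2 - 886)) + 202692 = ((9501 + sqrt(51599)) - 884) + 202692 = (8617 + sqrt(51599)) + 202692 = 211309 + sqrt(51599)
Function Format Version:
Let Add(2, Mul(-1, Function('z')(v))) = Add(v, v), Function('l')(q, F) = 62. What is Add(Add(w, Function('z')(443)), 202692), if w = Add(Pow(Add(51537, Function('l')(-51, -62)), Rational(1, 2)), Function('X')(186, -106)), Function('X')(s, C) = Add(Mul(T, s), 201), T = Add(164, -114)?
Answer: Add(211309, Pow(51599, Rational(1, 2))) ≈ 2.1154e+5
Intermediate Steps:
T = 50
Function('z')(v) = Add(2, Mul(-2, v)) (Function('z')(v) = Add(2, Mul(-1, Add(v, v))) = Add(2, Mul(-1, Mul(2, v))) = Add(2, Mul(-2, v)))
Function('X')(s, C) = Add(201, Mul(50, s)) (Function('X')(s, C) = Add(Mul(50, s), 201) = Add(201, Mul(50, s)))
w = Add(9501, Pow(51599, Rational(1, 2))) (w = Add(Pow(Add(51537, 62), Rational(1, 2)), Add(201, Mul(50, 186))) = Add(Pow(51599, Rational(1, 2)), Add(201, 9300)) = Add(Pow(51599, Rational(1, 2)), 9501) = Add(9501, Pow(51599, Rational(1, 2))) ≈ 9728.2)
Add(Add(w, Function('z')(443)), 202692) = Add(Add(Add(9501, Pow(51599, Rational(1, 2))), Add(2, Mul(-2, 443))), 202692) = Add(Add(Add(9501, Pow(51599, Rational(1, 2))), Add(2, -886)), 202692) = Add(Add(Add(9501, Pow(51599, Rational(1, 2))), -884), 202692) = Add(Add(8617, Pow(51599, Rational(1, 2))), 202692) = Add(211309, Pow(51599, Rational(1, 2)))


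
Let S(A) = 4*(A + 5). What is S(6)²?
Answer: 1936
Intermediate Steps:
S(A) = 20 + 4*A (S(A) = 4*(5 + A) = 20 + 4*A)
S(6)² = (20 + 4*6)² = (20 + 24)² = 44² = 1936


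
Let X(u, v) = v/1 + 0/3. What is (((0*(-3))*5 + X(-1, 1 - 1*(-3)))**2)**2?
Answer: 256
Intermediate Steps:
X(u, v) = v (X(u, v) = v*1 + 0*(1/3) = v + 0 = v)
(((0*(-3))*5 + X(-1, 1 - 1*(-3)))**2)**2 = (((0*(-3))*5 + (1 - 1*(-3)))**2)**2 = ((0*5 + (1 + 3))**2)**2 = ((0 + 4)**2)**2 = (4**2)**2 = 16**2 = 256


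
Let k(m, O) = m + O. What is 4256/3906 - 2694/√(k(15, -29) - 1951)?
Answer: 304/279 + 898*I*√1965/655 ≈ 1.0896 + 60.774*I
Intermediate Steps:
k(m, O) = O + m
4256/3906 - 2694/√(k(15, -29) - 1951) = 4256/3906 - 2694/√((-29 + 15) - 1951) = 4256*(1/3906) - 2694/√(-14 - 1951) = 304/279 - 2694*(-I*√1965/1965) = 304/279 - (-898)*I*√1965/655 = 304/279 + 898*I*√1965/655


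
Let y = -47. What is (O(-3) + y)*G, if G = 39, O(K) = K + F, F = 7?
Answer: -1677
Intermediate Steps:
O(K) = 7 + K (O(K) = K + 7 = 7 + K)
(O(-3) + y)*G = ((7 - 3) - 47)*39 = (4 - 47)*39 = -43*39 = -1677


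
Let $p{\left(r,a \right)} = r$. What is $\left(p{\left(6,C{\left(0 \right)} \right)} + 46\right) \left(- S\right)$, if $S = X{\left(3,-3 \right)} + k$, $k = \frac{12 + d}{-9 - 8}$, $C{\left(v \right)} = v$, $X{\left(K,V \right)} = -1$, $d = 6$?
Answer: $\frac{1820}{17} \approx 107.06$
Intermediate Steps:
$k = - \frac{18}{17}$ ($k = \frac{12 + 6}{-9 - 8} = \frac{18}{-17} = 18 \left(- \frac{1}{17}\right) = - \frac{18}{17} \approx -1.0588$)
$S = - \frac{35}{17}$ ($S = -1 - \frac{18}{17} = - \frac{35}{17} \approx -2.0588$)
$\left(p{\left(6,C{\left(0 \right)} \right)} + 46\right) \left(- S\right) = \left(6 + 46\right) \left(\left(-1\right) \left(- \frac{35}{17}\right)\right) = 52 \cdot \frac{35}{17} = \frac{1820}{17}$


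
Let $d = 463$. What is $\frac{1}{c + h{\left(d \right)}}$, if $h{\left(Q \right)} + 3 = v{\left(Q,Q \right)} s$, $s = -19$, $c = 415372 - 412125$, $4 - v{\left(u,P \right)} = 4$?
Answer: $\frac{1}{3244} \approx 0.00030826$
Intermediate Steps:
$v{\left(u,P \right)} = 0$ ($v{\left(u,P \right)} = 4 - 4 = 0$)
$c = 3247$ ($c = 415372 - 412125 = 3247$)
$h{\left(Q \right)} = -3$ ($h{\left(Q \right)} = -3 + 0 \left(-19\right) = -3 + 0 = -3$)
$\frac{1}{c + h{\left(d \right)}} = \frac{1}{3247 - 3} = \frac{1}{3244}$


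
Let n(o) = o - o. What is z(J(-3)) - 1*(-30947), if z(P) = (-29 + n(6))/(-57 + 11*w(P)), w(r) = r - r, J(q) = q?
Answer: 1764008/57 ≈ 30948.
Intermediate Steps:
w(r) = 0
n(o) = 0
z(P) = 29/57 (z(P) = (-29 + 0)/(-57 + 11*0) = -29/(-57 + 0) = -29/(-57) = -29*(-1/57) = 29/57)
z(J(-3)) - 1*(-30947) = 29/57 - 1*(-30947) = 29/57 + 30947 = 1764008/57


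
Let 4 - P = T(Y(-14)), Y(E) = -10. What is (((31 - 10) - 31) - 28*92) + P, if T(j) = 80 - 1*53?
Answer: -2609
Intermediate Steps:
T(j) = 27 (T(j) = 80 - 53 = 27)
P = -23 (P = 4 - 1*27 = 4 - 27 = -23)
(((31 - 10) - 31) - 28*92) + P = (((31 - 10) - 31) - 28*92) - 23 = ((21 - 31) - 2576) - 23 = (-10 - 2576) - 23 = -2586 - 23 = -2609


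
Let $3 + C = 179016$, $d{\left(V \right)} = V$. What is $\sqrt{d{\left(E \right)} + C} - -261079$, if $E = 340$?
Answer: $261079 + 43 \sqrt{97} \approx 2.615 \cdot 10^{5}$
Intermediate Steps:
$C = 179013$ ($C = -3 + 179016 = 179013$)
$\sqrt{d{\left(E \right)} + C} - -261079 = \sqrt{340 + 179013} - -261079 = \sqrt{179353} + 261079 = 43 \sqrt{97} + 261079 = 261079 + 43 \sqrt{97}$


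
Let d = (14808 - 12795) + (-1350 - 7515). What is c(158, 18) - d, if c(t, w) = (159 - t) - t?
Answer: 6695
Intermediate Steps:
c(t, w) = 159 - 2*t
d = -6852 (d = 2013 - 8865 = -6852)
c(158, 18) - d = (159 - 2*158) - 1*(-6852) = (159 - 316) + 6852 = -157 + 6852 = 6695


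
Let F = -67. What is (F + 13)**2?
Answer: 2916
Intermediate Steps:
(F + 13)**2 = (-67 + 13)**2 = (-54)**2 = 2916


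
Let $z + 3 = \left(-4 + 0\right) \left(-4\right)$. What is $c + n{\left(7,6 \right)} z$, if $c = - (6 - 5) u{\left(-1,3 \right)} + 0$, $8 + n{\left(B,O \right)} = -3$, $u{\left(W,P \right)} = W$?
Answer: $-142$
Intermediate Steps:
$n{\left(B,O \right)} = -11$ ($n{\left(B,O \right)} = -8 - 3 = -11$)
$z = 13$ ($z = -3 + \left(-4 + 0\right) \left(-4\right) = -3 - -16 = -3 + 16 = 13$)
$c = 1$ ($c = - (6 - 5) \left(-1\right) + 0 = \left(-1\right) 1 \left(-1\right) + 0 = \left(-1\right) \left(-1\right) + 0 = 1 + 0 = 1$)
$c + n{\left(7,6 \right)} z = 1 - 143 = -142$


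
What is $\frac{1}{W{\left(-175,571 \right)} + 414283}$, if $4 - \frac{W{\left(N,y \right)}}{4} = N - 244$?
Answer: $\frac{1}{415975} \approx 2.404 \cdot 10^{-6}$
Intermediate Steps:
$W{\left(N,y \right)} = 992 - 4 N$ ($W{\left(N,y \right)} = 16 - 4 \left(N - 244\right) = 16 - 4 \left(-244 + N\right) = 16 - \left(-976 + 4 N\right) = 992 - 4 N$)
$\frac{1}{W{\left(-175,571 \right)} + 414283} = \frac{1}{\left(992 - -700\right) + 414283} = \frac{1}{\left(992 + 700\right) + 414283} = \frac{1}{1692 + 414283} = \frac{1}{415975}$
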